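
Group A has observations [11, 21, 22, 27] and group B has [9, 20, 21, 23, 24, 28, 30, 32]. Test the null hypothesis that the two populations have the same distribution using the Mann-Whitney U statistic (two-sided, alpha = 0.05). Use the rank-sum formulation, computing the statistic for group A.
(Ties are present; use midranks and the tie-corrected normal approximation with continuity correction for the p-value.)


Step 1: Combine and sort all 12 observations; assign midranks.
sorted (value, group): (9,Y), (11,X), (20,Y), (21,X), (21,Y), (22,X), (23,Y), (24,Y), (27,X), (28,Y), (30,Y), (32,Y)
ranks: 9->1, 11->2, 20->3, 21->4.5, 21->4.5, 22->6, 23->7, 24->8, 27->9, 28->10, 30->11, 32->12
Step 2: Rank sum for X: R1 = 2 + 4.5 + 6 + 9 = 21.5.
Step 3: U_X = R1 - n1(n1+1)/2 = 21.5 - 4*5/2 = 21.5 - 10 = 11.5.
       U_Y = n1*n2 - U_X = 32 - 11.5 = 20.5.
Step 4: Ties are present, so use the tie-corrected normal approximation (with continuity correction) for the p-value.
Step 5: p-value = 0.496152; compare to alpha = 0.05. fail to reject H0.

U_X = 11.5, p = 0.496152, fail to reject H0 at alpha = 0.05.


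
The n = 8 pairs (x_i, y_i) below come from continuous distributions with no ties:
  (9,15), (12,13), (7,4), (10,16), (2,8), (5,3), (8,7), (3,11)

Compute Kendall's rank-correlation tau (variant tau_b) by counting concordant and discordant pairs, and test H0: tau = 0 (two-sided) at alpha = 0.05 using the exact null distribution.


Step 1: Enumerate the 28 unordered pairs (i,j) with i<j and classify each by sign(x_j-x_i) * sign(y_j-y_i).
  (1,2):dx=+3,dy=-2->D; (1,3):dx=-2,dy=-11->C; (1,4):dx=+1,dy=+1->C; (1,5):dx=-7,dy=-7->C
  (1,6):dx=-4,dy=-12->C; (1,7):dx=-1,dy=-8->C; (1,8):dx=-6,dy=-4->C; (2,3):dx=-5,dy=-9->C
  (2,4):dx=-2,dy=+3->D; (2,5):dx=-10,dy=-5->C; (2,6):dx=-7,dy=-10->C; (2,7):dx=-4,dy=-6->C
  (2,8):dx=-9,dy=-2->C; (3,4):dx=+3,dy=+12->C; (3,5):dx=-5,dy=+4->D; (3,6):dx=-2,dy=-1->C
  (3,7):dx=+1,dy=+3->C; (3,8):dx=-4,dy=+7->D; (4,5):dx=-8,dy=-8->C; (4,6):dx=-5,dy=-13->C
  (4,7):dx=-2,dy=-9->C; (4,8):dx=-7,dy=-5->C; (5,6):dx=+3,dy=-5->D; (5,7):dx=+6,dy=-1->D
  (5,8):dx=+1,dy=+3->C; (6,7):dx=+3,dy=+4->C; (6,8):dx=-2,dy=+8->D; (7,8):dx=-5,dy=+4->D
Step 2: C = 20, D = 8, total pairs = 28.
Step 3: tau = (C - D)/(n(n-1)/2) = (20 - 8)/28 = 0.428571.
Step 4: Exact two-sided p-value (enumerate n! = 40320 permutations of y under H0): p = 0.178869.
Step 5: alpha = 0.05. fail to reject H0.

tau_b = 0.4286 (C=20, D=8), p = 0.178869, fail to reject H0.


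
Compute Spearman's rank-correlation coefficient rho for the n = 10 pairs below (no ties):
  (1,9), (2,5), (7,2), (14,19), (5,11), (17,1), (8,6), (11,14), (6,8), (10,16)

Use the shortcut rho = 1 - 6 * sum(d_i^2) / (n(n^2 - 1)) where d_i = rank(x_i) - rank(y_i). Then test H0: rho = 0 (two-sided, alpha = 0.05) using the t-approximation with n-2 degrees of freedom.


Step 1: Rank x and y separately (midranks; no ties here).
rank(x): 1->1, 2->2, 7->5, 14->9, 5->3, 17->10, 8->6, 11->8, 6->4, 10->7
rank(y): 9->6, 5->3, 2->2, 19->10, 11->7, 1->1, 6->4, 14->8, 8->5, 16->9
Step 2: d_i = R_x(i) - R_y(i); compute d_i^2.
  (1-6)^2=25, (2-3)^2=1, (5-2)^2=9, (9-10)^2=1, (3-7)^2=16, (10-1)^2=81, (6-4)^2=4, (8-8)^2=0, (4-5)^2=1, (7-9)^2=4
sum(d^2) = 142.
Step 3: rho = 1 - 6*142 / (10*(10^2 - 1)) = 1 - 852/990 = 0.139394.
Step 4: Under H0, t = rho * sqrt((n-2)/(1-rho^2)) = 0.3982 ~ t(8).
Step 5: Two-sided p-value from the t-distribution with 8 df = 0.700932.
Step 6: alpha = 0.05. fail to reject H0.

rho = 0.1394, p = 0.700932, fail to reject H0 at alpha = 0.05.


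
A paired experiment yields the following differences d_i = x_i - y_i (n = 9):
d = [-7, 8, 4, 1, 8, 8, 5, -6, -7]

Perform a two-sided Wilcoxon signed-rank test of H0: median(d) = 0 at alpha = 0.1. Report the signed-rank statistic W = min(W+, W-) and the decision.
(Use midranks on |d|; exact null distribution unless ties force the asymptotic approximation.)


Step 1: Drop any zero differences (none here) and take |d_i|.
|d| = [7, 8, 4, 1, 8, 8, 5, 6, 7]
Step 2: Midrank |d_i| (ties get averaged ranks).
ranks: |7|->5.5, |8|->8, |4|->2, |1|->1, |8|->8, |8|->8, |5|->3, |6|->4, |7|->5.5
Step 3: Attach original signs; sum ranks with positive sign and with negative sign.
W+ = 8 + 2 + 1 + 8 + 8 + 3 = 30
W- = 5.5 + 4 + 5.5 = 15
(Check: W+ + W- = 45 should equal n(n+1)/2 = 45.)
Step 4: Test statistic W = min(W+, W-) = 15.
Step 5: Ties in |d|, so use the tie-corrected normal approximation.
        E[W] = n(n+1)/4 = 9*10/4 = 22.5.
        Tie groups: |d|=7 (t=2), |d|=8 (t=3); sum(t^3 - t) = 30.
        Var[W] = n(n+1)(2n+1)/24 - sum(t^3-t)/48 = 1710/24 - 30/48 = 70.625.
        z = (W - E[W]) / sqrt(Var[W]) = (15 - 22.5) / 8.4039 = -0.8924.
        Two-sided p = 2*Phi(z) = 0.372154.
Step 6: alpha = 0.1. fail to reject H0.

W+ = 30, W- = 15, W = min = 15, p = 0.372154, fail to reject H0.


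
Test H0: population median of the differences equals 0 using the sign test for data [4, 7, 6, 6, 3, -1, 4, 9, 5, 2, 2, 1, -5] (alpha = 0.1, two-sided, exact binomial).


Step 1: Discard zero differences. Original n = 13; n_eff = number of nonzero differences = 13.
Nonzero differences (with sign): +4, +7, +6, +6, +3, -1, +4, +9, +5, +2, +2, +1, -5
Step 2: Count signs: positive = 11, negative = 2.
Step 3: Under H0: P(positive) = 0.5, so the number of positives S ~ Bin(13, 0.5).
Step 4: Two-sided exact p-value = sum of Bin(13,0.5) probabilities at or below the observed probability = 0.022461.
Step 5: alpha = 0.1. reject H0.

n_eff = 13, pos = 11, neg = 2, p = 0.022461, reject H0.


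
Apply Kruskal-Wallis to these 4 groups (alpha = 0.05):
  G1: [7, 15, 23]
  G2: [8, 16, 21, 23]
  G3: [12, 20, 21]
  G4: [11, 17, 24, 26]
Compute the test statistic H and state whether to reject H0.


Step 1: Combine all N = 14 observations and assign midranks.
sorted (value, group, rank): (7,G1,1), (8,G2,2), (11,G4,3), (12,G3,4), (15,G1,5), (16,G2,6), (17,G4,7), (20,G3,8), (21,G2,9.5), (21,G3,9.5), (23,G1,11.5), (23,G2,11.5), (24,G4,13), (26,G4,14)
Step 2: Sum ranks within each group.
R_1 = 17.5 (n_1 = 3)
R_2 = 29 (n_2 = 4)
R_3 = 21.5 (n_3 = 3)
R_4 = 37 (n_4 = 4)
Step 3: H = 12/(N(N+1)) * sum(R_i^2/n_i) - 3(N+1)
     = 12/(14*15) * (17.5^2/3 + 29^2/4 + 21.5^2/3 + 37^2/4) - 3*15
     = 0.057143 * 808.667 - 45
     = 1.209524.
Step 4: Ties present; correction factor C = 1 - 12/(14^3 - 14) = 0.995604. Corrected H = 1.209524 / 0.995604 = 1.214864.
Step 5: Under H0, H ~ chi^2(3); p-value = 0.749442.
Step 6: alpha = 0.05. fail to reject H0.

H = 1.2149, df = 3, p = 0.749442, fail to reject H0.


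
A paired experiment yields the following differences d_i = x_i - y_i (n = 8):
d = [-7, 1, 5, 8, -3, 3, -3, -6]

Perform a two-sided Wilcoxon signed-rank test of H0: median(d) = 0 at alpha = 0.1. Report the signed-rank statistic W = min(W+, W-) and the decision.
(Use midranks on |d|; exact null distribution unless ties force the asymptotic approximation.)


Step 1: Drop any zero differences (none here) and take |d_i|.
|d| = [7, 1, 5, 8, 3, 3, 3, 6]
Step 2: Midrank |d_i| (ties get averaged ranks).
ranks: |7|->7, |1|->1, |5|->5, |8|->8, |3|->3, |3|->3, |3|->3, |6|->6
Step 3: Attach original signs; sum ranks with positive sign and with negative sign.
W+ = 1 + 5 + 8 + 3 = 17
W- = 7 + 3 + 3 + 6 = 19
(Check: W+ + W- = 36 should equal n(n+1)/2 = 36.)
Step 4: Test statistic W = min(W+, W-) = 17.
Step 5: Ties in |d|, so use the tie-corrected normal approximation.
        E[W] = n(n+1)/4 = 8*9/4 = 18.
        Tie groups: |d|=3 (t=3); sum(t^3 - t) = 24.
        Var[W] = n(n+1)(2n+1)/24 - sum(t^3-t)/48 = 1224/24 - 24/48 = 50.5.
        z = (W - E[W]) / sqrt(Var[W]) = (17 - 18) / 7.1063 = -0.1407.
        Two-sided p = 2*Phi(z) = 0.888092.
Step 6: alpha = 0.1. fail to reject H0.

W+ = 17, W- = 19, W = min = 17, p = 0.888092, fail to reject H0.


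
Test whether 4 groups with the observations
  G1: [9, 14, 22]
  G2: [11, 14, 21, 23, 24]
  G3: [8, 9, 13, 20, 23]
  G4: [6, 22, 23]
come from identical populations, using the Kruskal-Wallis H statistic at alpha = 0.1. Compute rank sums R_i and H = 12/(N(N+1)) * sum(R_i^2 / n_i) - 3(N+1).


Step 1: Combine all N = 16 observations and assign midranks.
sorted (value, group, rank): (6,G4,1), (8,G3,2), (9,G1,3.5), (9,G3,3.5), (11,G2,5), (13,G3,6), (14,G1,7.5), (14,G2,7.5), (20,G3,9), (21,G2,10), (22,G1,11.5), (22,G4,11.5), (23,G2,14), (23,G3,14), (23,G4,14), (24,G2,16)
Step 2: Sum ranks within each group.
R_1 = 22.5 (n_1 = 3)
R_2 = 52.5 (n_2 = 5)
R_3 = 34.5 (n_3 = 5)
R_4 = 26.5 (n_4 = 3)
Step 3: H = 12/(N(N+1)) * sum(R_i^2/n_i) - 3(N+1)
     = 12/(16*17) * (22.5^2/3 + 52.5^2/5 + 34.5^2/5 + 26.5^2/3) - 3*17
     = 0.044118 * 1192.13 - 51
     = 1.594118.
Step 4: Ties present; correction factor C = 1 - 42/(16^3 - 16) = 0.989706. Corrected H = 1.594118 / 0.989706 = 1.610698.
Step 5: Under H0, H ~ chi^2(3); p-value = 0.656966.
Step 6: alpha = 0.1. fail to reject H0.

H = 1.6107, df = 3, p = 0.656966, fail to reject H0.


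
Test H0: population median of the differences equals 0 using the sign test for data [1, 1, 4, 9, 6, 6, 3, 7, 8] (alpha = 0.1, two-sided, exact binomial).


Step 1: Discard zero differences. Original n = 9; n_eff = number of nonzero differences = 9.
Nonzero differences (with sign): +1, +1, +4, +9, +6, +6, +3, +7, +8
Step 2: Count signs: positive = 9, negative = 0.
Step 3: Under H0: P(positive) = 0.5, so the number of positives S ~ Bin(9, 0.5).
Step 4: Two-sided exact p-value = sum of Bin(9,0.5) probabilities at or below the observed probability = 0.003906.
Step 5: alpha = 0.1. reject H0.

n_eff = 9, pos = 9, neg = 0, p = 0.003906, reject H0.


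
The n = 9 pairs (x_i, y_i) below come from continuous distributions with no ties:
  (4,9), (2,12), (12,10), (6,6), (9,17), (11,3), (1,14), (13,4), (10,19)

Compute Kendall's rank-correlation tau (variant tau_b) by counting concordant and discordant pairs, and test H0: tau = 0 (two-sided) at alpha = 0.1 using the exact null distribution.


Step 1: Enumerate the 36 unordered pairs (i,j) with i<j and classify each by sign(x_j-x_i) * sign(y_j-y_i).
  (1,2):dx=-2,dy=+3->D; (1,3):dx=+8,dy=+1->C; (1,4):dx=+2,dy=-3->D; (1,5):dx=+5,dy=+8->C
  (1,6):dx=+7,dy=-6->D; (1,7):dx=-3,dy=+5->D; (1,8):dx=+9,dy=-5->D; (1,9):dx=+6,dy=+10->C
  (2,3):dx=+10,dy=-2->D; (2,4):dx=+4,dy=-6->D; (2,5):dx=+7,dy=+5->C; (2,6):dx=+9,dy=-9->D
  (2,7):dx=-1,dy=+2->D; (2,8):dx=+11,dy=-8->D; (2,9):dx=+8,dy=+7->C; (3,4):dx=-6,dy=-4->C
  (3,5):dx=-3,dy=+7->D; (3,6):dx=-1,dy=-7->C; (3,7):dx=-11,dy=+4->D; (3,8):dx=+1,dy=-6->D
  (3,9):dx=-2,dy=+9->D; (4,5):dx=+3,dy=+11->C; (4,6):dx=+5,dy=-3->D; (4,7):dx=-5,dy=+8->D
  (4,8):dx=+7,dy=-2->D; (4,9):dx=+4,dy=+13->C; (5,6):dx=+2,dy=-14->D; (5,7):dx=-8,dy=-3->C
  (5,8):dx=+4,dy=-13->D; (5,9):dx=+1,dy=+2->C; (6,7):dx=-10,dy=+11->D; (6,8):dx=+2,dy=+1->C
  (6,9):dx=-1,dy=+16->D; (7,8):dx=+12,dy=-10->D; (7,9):dx=+9,dy=+5->C; (8,9):dx=-3,dy=+15->D
Step 2: C = 13, D = 23, total pairs = 36.
Step 3: tau = (C - D)/(n(n-1)/2) = (13 - 23)/36 = -0.277778.
Step 4: Exact two-sided p-value (enumerate n! = 362880 permutations of y under H0): p = 0.358488.
Step 5: alpha = 0.1. fail to reject H0.

tau_b = -0.2778 (C=13, D=23), p = 0.358488, fail to reject H0.


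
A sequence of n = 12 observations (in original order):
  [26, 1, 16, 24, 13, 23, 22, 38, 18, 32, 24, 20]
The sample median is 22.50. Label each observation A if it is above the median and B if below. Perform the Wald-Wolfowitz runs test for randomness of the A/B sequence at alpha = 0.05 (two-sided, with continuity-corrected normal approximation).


Step 1: Compute median = 22.50; label A = above, B = below.
Labels in order: ABBABABABAAB  (n_A = 6, n_B = 6)
Step 2: Count runs R = 10.
Step 3: Under H0 (random ordering), E[R] = 2*n_A*n_B/(n_A+n_B) + 1 = 2*6*6/12 + 1 = 7.0000.
        Var[R] = 2*n_A*n_B*(2*n_A*n_B - n_A - n_B) / ((n_A+n_B)^2 * (n_A+n_B-1)) = 4320/1584 = 2.7273.
        SD[R] = 1.6514.
Step 4: Continuity-corrected z = (R - 0.5 - E[R]) / SD[R] = (10 - 0.5 - 7.0000) / 1.6514 = 1.5138.
Step 5: Two-sided p-value via normal approximation = 2*(1 - Phi(|z|)) = 0.130070.
Step 6: alpha = 0.05. fail to reject H0.

R = 10, z = 1.5138, p = 0.130070, fail to reject H0.


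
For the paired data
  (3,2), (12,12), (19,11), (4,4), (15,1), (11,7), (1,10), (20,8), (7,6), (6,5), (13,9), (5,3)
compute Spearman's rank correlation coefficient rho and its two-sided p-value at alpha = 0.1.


Step 1: Rank x and y separately (midranks; no ties here).
rank(x): 3->2, 12->8, 19->11, 4->3, 15->10, 11->7, 1->1, 20->12, 7->6, 6->5, 13->9, 5->4
rank(y): 2->2, 12->12, 11->11, 4->4, 1->1, 7->7, 10->10, 8->8, 6->6, 5->5, 9->9, 3->3
Step 2: d_i = R_x(i) - R_y(i); compute d_i^2.
  (2-2)^2=0, (8-12)^2=16, (11-11)^2=0, (3-4)^2=1, (10-1)^2=81, (7-7)^2=0, (1-10)^2=81, (12-8)^2=16, (6-6)^2=0, (5-5)^2=0, (9-9)^2=0, (4-3)^2=1
sum(d^2) = 196.
Step 3: rho = 1 - 6*196 / (12*(12^2 - 1)) = 1 - 1176/1716 = 0.314685.
Step 4: Under H0, t = rho * sqrt((n-2)/(1-rho^2)) = 1.0484 ~ t(10).
Step 5: Two-sided p-value from the t-distribution with 10 df = 0.319139.
Step 6: alpha = 0.1. fail to reject H0.

rho = 0.3147, p = 0.319139, fail to reject H0 at alpha = 0.1.


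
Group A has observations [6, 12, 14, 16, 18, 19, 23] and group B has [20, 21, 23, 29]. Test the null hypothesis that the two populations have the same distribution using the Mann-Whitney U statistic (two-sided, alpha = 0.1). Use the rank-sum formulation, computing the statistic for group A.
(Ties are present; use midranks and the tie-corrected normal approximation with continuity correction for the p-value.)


Step 1: Combine and sort all 11 observations; assign midranks.
sorted (value, group): (6,X), (12,X), (14,X), (16,X), (18,X), (19,X), (20,Y), (21,Y), (23,X), (23,Y), (29,Y)
ranks: 6->1, 12->2, 14->3, 16->4, 18->5, 19->6, 20->7, 21->8, 23->9.5, 23->9.5, 29->11
Step 2: Rank sum for X: R1 = 1 + 2 + 3 + 4 + 5 + 6 + 9.5 = 30.5.
Step 3: U_X = R1 - n1(n1+1)/2 = 30.5 - 7*8/2 = 30.5 - 28 = 2.5.
       U_Y = n1*n2 - U_X = 28 - 2.5 = 25.5.
Step 4: Ties are present, so use the tie-corrected normal approximation (with continuity correction) for the p-value.
Step 5: p-value = 0.037202; compare to alpha = 0.1. reject H0.

U_X = 2.5, p = 0.037202, reject H0 at alpha = 0.1.


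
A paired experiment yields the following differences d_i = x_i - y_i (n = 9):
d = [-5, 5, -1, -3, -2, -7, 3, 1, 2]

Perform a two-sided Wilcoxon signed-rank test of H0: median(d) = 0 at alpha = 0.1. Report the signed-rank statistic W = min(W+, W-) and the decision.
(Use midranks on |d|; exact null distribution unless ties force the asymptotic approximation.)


Step 1: Drop any zero differences (none here) and take |d_i|.
|d| = [5, 5, 1, 3, 2, 7, 3, 1, 2]
Step 2: Midrank |d_i| (ties get averaged ranks).
ranks: |5|->7.5, |5|->7.5, |1|->1.5, |3|->5.5, |2|->3.5, |7|->9, |3|->5.5, |1|->1.5, |2|->3.5
Step 3: Attach original signs; sum ranks with positive sign and with negative sign.
W+ = 7.5 + 5.5 + 1.5 + 3.5 = 18
W- = 7.5 + 1.5 + 5.5 + 3.5 + 9 = 27
(Check: W+ + W- = 45 should equal n(n+1)/2 = 45.)
Step 4: Test statistic W = min(W+, W-) = 18.
Step 5: Ties in |d|, so use the tie-corrected normal approximation.
        E[W] = n(n+1)/4 = 9*10/4 = 22.5.
        Tie groups: |d|=1 (t=2), |d|=2 (t=2), |d|=3 (t=2), |d|=5 (t=2); sum(t^3 - t) = 24.
        Var[W] = n(n+1)(2n+1)/24 - sum(t^3-t)/48 = 1710/24 - 24/48 = 70.75.
        z = (W - E[W]) / sqrt(Var[W]) = (18 - 22.5) / 8.4113 = -0.5350.
        Two-sided p = 2*Phi(z) = 0.592654.
Step 6: alpha = 0.1. fail to reject H0.

W+ = 18, W- = 27, W = min = 18, p = 0.592654, fail to reject H0.


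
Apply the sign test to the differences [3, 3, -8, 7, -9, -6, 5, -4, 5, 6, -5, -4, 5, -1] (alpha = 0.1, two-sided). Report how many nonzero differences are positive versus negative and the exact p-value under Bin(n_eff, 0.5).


Step 1: Discard zero differences. Original n = 14; n_eff = number of nonzero differences = 14.
Nonzero differences (with sign): +3, +3, -8, +7, -9, -6, +5, -4, +5, +6, -5, -4, +5, -1
Step 2: Count signs: positive = 7, negative = 7.
Step 3: Under H0: P(positive) = 0.5, so the number of positives S ~ Bin(14, 0.5).
Step 4: Two-sided exact p-value = sum of Bin(14,0.5) probabilities at or below the observed probability = 1.000000.
Step 5: alpha = 0.1. fail to reject H0.

n_eff = 14, pos = 7, neg = 7, p = 1.000000, fail to reject H0.


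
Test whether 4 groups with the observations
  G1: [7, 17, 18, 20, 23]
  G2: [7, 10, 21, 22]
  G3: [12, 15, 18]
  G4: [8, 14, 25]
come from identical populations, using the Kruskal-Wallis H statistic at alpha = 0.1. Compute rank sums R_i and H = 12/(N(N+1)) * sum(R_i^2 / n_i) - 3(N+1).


Step 1: Combine all N = 15 observations and assign midranks.
sorted (value, group, rank): (7,G1,1.5), (7,G2,1.5), (8,G4,3), (10,G2,4), (12,G3,5), (14,G4,6), (15,G3,7), (17,G1,8), (18,G1,9.5), (18,G3,9.5), (20,G1,11), (21,G2,12), (22,G2,13), (23,G1,14), (25,G4,15)
Step 2: Sum ranks within each group.
R_1 = 44 (n_1 = 5)
R_2 = 30.5 (n_2 = 4)
R_3 = 21.5 (n_3 = 3)
R_4 = 24 (n_4 = 3)
Step 3: H = 12/(N(N+1)) * sum(R_i^2/n_i) - 3(N+1)
     = 12/(15*16) * (44^2/5 + 30.5^2/4 + 21.5^2/3 + 24^2/3) - 3*16
     = 0.050000 * 965.846 - 48
     = 0.292292.
Step 4: Ties present; correction factor C = 1 - 12/(15^3 - 15) = 0.996429. Corrected H = 0.292292 / 0.996429 = 0.293339.
Step 5: Under H0, H ~ chi^2(3); p-value = 0.961276.
Step 6: alpha = 0.1. fail to reject H0.

H = 0.2933, df = 3, p = 0.961276, fail to reject H0.


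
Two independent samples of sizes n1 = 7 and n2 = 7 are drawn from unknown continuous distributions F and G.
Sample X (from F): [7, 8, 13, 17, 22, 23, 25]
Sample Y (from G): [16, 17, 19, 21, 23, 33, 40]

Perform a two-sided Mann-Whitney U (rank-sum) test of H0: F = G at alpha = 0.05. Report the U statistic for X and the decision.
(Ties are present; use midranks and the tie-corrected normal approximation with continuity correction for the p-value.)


Step 1: Combine and sort all 14 observations; assign midranks.
sorted (value, group): (7,X), (8,X), (13,X), (16,Y), (17,X), (17,Y), (19,Y), (21,Y), (22,X), (23,X), (23,Y), (25,X), (33,Y), (40,Y)
ranks: 7->1, 8->2, 13->3, 16->4, 17->5.5, 17->5.5, 19->7, 21->8, 22->9, 23->10.5, 23->10.5, 25->12, 33->13, 40->14
Step 2: Rank sum for X: R1 = 1 + 2 + 3 + 5.5 + 9 + 10.5 + 12 = 43.
Step 3: U_X = R1 - n1(n1+1)/2 = 43 - 7*8/2 = 43 - 28 = 15.
       U_Y = n1*n2 - U_X = 49 - 15 = 34.
Step 4: Ties are present, so use the tie-corrected normal approximation (with continuity correction) for the p-value.
Step 5: p-value = 0.249110; compare to alpha = 0.05. fail to reject H0.

U_X = 15, p = 0.249110, fail to reject H0 at alpha = 0.05.


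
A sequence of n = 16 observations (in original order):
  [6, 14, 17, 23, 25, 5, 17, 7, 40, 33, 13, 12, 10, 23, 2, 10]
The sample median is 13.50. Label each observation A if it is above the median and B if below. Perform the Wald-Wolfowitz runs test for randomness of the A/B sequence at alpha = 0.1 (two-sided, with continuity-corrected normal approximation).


Step 1: Compute median = 13.50; label A = above, B = below.
Labels in order: BAAAABABAABBBABB  (n_A = 8, n_B = 8)
Step 2: Count runs R = 9.
Step 3: Under H0 (random ordering), E[R] = 2*n_A*n_B/(n_A+n_B) + 1 = 2*8*8/16 + 1 = 9.0000.
        Var[R] = 2*n_A*n_B*(2*n_A*n_B - n_A - n_B) / ((n_A+n_B)^2 * (n_A+n_B-1)) = 14336/3840 = 3.7333.
        SD[R] = 1.9322.
Step 4: R = E[R], so z = 0 with no continuity correction.
Step 5: Two-sided p-value via normal approximation = 2*(1 - Phi(|z|)) = 1.000000.
Step 6: alpha = 0.1. fail to reject H0.

R = 9, z = 0.0000, p = 1.000000, fail to reject H0.


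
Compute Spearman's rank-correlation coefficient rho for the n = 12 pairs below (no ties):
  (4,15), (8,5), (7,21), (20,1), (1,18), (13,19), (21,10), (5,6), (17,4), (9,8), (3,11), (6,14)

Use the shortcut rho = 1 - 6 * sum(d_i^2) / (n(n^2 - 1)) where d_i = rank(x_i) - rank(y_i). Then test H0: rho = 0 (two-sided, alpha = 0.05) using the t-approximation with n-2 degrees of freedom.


Step 1: Rank x and y separately (midranks; no ties here).
rank(x): 4->3, 8->7, 7->6, 20->11, 1->1, 13->9, 21->12, 5->4, 17->10, 9->8, 3->2, 6->5
rank(y): 15->9, 5->3, 21->12, 1->1, 18->10, 19->11, 10->6, 6->4, 4->2, 8->5, 11->7, 14->8
Step 2: d_i = R_x(i) - R_y(i); compute d_i^2.
  (3-9)^2=36, (7-3)^2=16, (6-12)^2=36, (11-1)^2=100, (1-10)^2=81, (9-11)^2=4, (12-6)^2=36, (4-4)^2=0, (10-2)^2=64, (8-5)^2=9, (2-7)^2=25, (5-8)^2=9
sum(d^2) = 416.
Step 3: rho = 1 - 6*416 / (12*(12^2 - 1)) = 1 - 2496/1716 = -0.454545.
Step 4: Under H0, t = rho * sqrt((n-2)/(1-rho^2)) = -1.6137 ~ t(10).
Step 5: Two-sided p-value from the t-distribution with 10 df = 0.137658.
Step 6: alpha = 0.05. fail to reject H0.

rho = -0.4545, p = 0.137658, fail to reject H0 at alpha = 0.05.


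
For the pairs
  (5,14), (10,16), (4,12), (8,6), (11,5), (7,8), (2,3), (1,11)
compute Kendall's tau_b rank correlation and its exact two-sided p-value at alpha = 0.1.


Step 1: Enumerate the 28 unordered pairs (i,j) with i<j and classify each by sign(x_j-x_i) * sign(y_j-y_i).
  (1,2):dx=+5,dy=+2->C; (1,3):dx=-1,dy=-2->C; (1,4):dx=+3,dy=-8->D; (1,5):dx=+6,dy=-9->D
  (1,6):dx=+2,dy=-6->D; (1,7):dx=-3,dy=-11->C; (1,8):dx=-4,dy=-3->C; (2,3):dx=-6,dy=-4->C
  (2,4):dx=-2,dy=-10->C; (2,5):dx=+1,dy=-11->D; (2,6):dx=-3,dy=-8->C; (2,7):dx=-8,dy=-13->C
  (2,8):dx=-9,dy=-5->C; (3,4):dx=+4,dy=-6->D; (3,5):dx=+7,dy=-7->D; (3,6):dx=+3,dy=-4->D
  (3,7):dx=-2,dy=-9->C; (3,8):dx=-3,dy=-1->C; (4,5):dx=+3,dy=-1->D; (4,6):dx=-1,dy=+2->D
  (4,7):dx=-6,dy=-3->C; (4,8):dx=-7,dy=+5->D; (5,6):dx=-4,dy=+3->D; (5,7):dx=-9,dy=-2->C
  (5,8):dx=-10,dy=+6->D; (6,7):dx=-5,dy=-5->C; (6,8):dx=-6,dy=+3->D; (7,8):dx=-1,dy=+8->D
Step 2: C = 14, D = 14, total pairs = 28.
Step 3: tau = (C - D)/(n(n-1)/2) = (14 - 14)/28 = 0.000000.
Step 4: Exact two-sided p-value (enumerate n! = 40320 permutations of y under H0): p = 1.000000.
Step 5: alpha = 0.1. fail to reject H0.

tau_b = 0.0000 (C=14, D=14), p = 1.000000, fail to reject H0.


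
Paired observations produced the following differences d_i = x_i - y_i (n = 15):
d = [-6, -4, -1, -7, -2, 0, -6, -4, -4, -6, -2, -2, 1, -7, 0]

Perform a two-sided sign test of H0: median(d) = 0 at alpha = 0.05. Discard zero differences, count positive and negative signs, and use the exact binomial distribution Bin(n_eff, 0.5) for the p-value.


Step 1: Discard zero differences. Original n = 15; n_eff = number of nonzero differences = 13.
Nonzero differences (with sign): -6, -4, -1, -7, -2, -6, -4, -4, -6, -2, -2, +1, -7
Step 2: Count signs: positive = 1, negative = 12.
Step 3: Under H0: P(positive) = 0.5, so the number of positives S ~ Bin(13, 0.5).
Step 4: Two-sided exact p-value = sum of Bin(13,0.5) probabilities at or below the observed probability = 0.003418.
Step 5: alpha = 0.05. reject H0.

n_eff = 13, pos = 1, neg = 12, p = 0.003418, reject H0.


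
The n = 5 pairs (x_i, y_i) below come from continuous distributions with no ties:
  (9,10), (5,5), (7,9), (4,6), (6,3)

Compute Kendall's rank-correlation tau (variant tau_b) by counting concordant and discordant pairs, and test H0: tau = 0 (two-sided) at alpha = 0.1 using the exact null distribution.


Step 1: Enumerate the 10 unordered pairs (i,j) with i<j and classify each by sign(x_j-x_i) * sign(y_j-y_i).
  (1,2):dx=-4,dy=-5->C; (1,3):dx=-2,dy=-1->C; (1,4):dx=-5,dy=-4->C; (1,5):dx=-3,dy=-7->C
  (2,3):dx=+2,dy=+4->C; (2,4):dx=-1,dy=+1->D; (2,5):dx=+1,dy=-2->D; (3,4):dx=-3,dy=-3->C
  (3,5):dx=-1,dy=-6->C; (4,5):dx=+2,dy=-3->D
Step 2: C = 7, D = 3, total pairs = 10.
Step 3: tau = (C - D)/(n(n-1)/2) = (7 - 3)/10 = 0.400000.
Step 4: Exact two-sided p-value (enumerate n! = 120 permutations of y under H0): p = 0.483333.
Step 5: alpha = 0.1. fail to reject H0.

tau_b = 0.4000 (C=7, D=3), p = 0.483333, fail to reject H0.


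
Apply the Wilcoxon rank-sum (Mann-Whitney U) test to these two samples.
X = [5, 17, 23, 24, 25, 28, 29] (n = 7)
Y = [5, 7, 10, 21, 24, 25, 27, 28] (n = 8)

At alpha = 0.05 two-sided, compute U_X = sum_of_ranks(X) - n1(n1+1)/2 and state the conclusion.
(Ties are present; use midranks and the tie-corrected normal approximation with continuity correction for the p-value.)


Step 1: Combine and sort all 15 observations; assign midranks.
sorted (value, group): (5,X), (5,Y), (7,Y), (10,Y), (17,X), (21,Y), (23,X), (24,X), (24,Y), (25,X), (25,Y), (27,Y), (28,X), (28,Y), (29,X)
ranks: 5->1.5, 5->1.5, 7->3, 10->4, 17->5, 21->6, 23->7, 24->8.5, 24->8.5, 25->10.5, 25->10.5, 27->12, 28->13.5, 28->13.5, 29->15
Step 2: Rank sum for X: R1 = 1.5 + 5 + 7 + 8.5 + 10.5 + 13.5 + 15 = 61.
Step 3: U_X = R1 - n1(n1+1)/2 = 61 - 7*8/2 = 61 - 28 = 33.
       U_Y = n1*n2 - U_X = 56 - 33 = 23.
Step 4: Ties are present, so use the tie-corrected normal approximation (with continuity correction) for the p-value.
Step 5: p-value = 0.601222; compare to alpha = 0.05. fail to reject H0.

U_X = 33, p = 0.601222, fail to reject H0 at alpha = 0.05.


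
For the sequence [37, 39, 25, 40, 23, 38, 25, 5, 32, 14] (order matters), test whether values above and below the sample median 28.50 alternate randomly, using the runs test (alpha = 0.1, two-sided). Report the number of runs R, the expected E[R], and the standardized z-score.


Step 1: Compute median = 28.50; label A = above, B = below.
Labels in order: AABABABBAB  (n_A = 5, n_B = 5)
Step 2: Count runs R = 8.
Step 3: Under H0 (random ordering), E[R] = 2*n_A*n_B/(n_A+n_B) + 1 = 2*5*5/10 + 1 = 6.0000.
        Var[R] = 2*n_A*n_B*(2*n_A*n_B - n_A - n_B) / ((n_A+n_B)^2 * (n_A+n_B-1)) = 2000/900 = 2.2222.
        SD[R] = 1.4907.
Step 4: Continuity-corrected z = (R - 0.5 - E[R]) / SD[R] = (8 - 0.5 - 6.0000) / 1.4907 = 1.0062.
Step 5: Two-sided p-value via normal approximation = 2*(1 - Phi(|z|)) = 0.314305.
Step 6: alpha = 0.1. fail to reject H0.

R = 8, z = 1.0062, p = 0.314305, fail to reject H0.


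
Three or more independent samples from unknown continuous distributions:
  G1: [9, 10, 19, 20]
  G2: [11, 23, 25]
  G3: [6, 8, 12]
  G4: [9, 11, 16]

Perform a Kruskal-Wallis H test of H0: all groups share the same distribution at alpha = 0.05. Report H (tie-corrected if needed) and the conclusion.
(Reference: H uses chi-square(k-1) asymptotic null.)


Step 1: Combine all N = 13 observations and assign midranks.
sorted (value, group, rank): (6,G3,1), (8,G3,2), (9,G1,3.5), (9,G4,3.5), (10,G1,5), (11,G2,6.5), (11,G4,6.5), (12,G3,8), (16,G4,9), (19,G1,10), (20,G1,11), (23,G2,12), (25,G2,13)
Step 2: Sum ranks within each group.
R_1 = 29.5 (n_1 = 4)
R_2 = 31.5 (n_2 = 3)
R_3 = 11 (n_3 = 3)
R_4 = 19 (n_4 = 3)
Step 3: H = 12/(N(N+1)) * sum(R_i^2/n_i) - 3(N+1)
     = 12/(13*14) * (29.5^2/4 + 31.5^2/3 + 11^2/3 + 19^2/3) - 3*14
     = 0.065934 * 708.979 - 42
     = 4.745879.
Step 4: Ties present; correction factor C = 1 - 12/(13^3 - 13) = 0.994505. Corrected H = 4.745879 / 0.994505 = 4.772099.
Step 5: Under H0, H ~ chi^2(3); p-value = 0.189266.
Step 6: alpha = 0.05. fail to reject H0.

H = 4.7721, df = 3, p = 0.189266, fail to reject H0.


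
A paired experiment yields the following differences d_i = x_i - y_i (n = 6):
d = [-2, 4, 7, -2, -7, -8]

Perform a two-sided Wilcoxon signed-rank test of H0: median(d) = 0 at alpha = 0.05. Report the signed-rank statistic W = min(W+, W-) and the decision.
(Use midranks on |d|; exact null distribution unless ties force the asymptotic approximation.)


Step 1: Drop any zero differences (none here) and take |d_i|.
|d| = [2, 4, 7, 2, 7, 8]
Step 2: Midrank |d_i| (ties get averaged ranks).
ranks: |2|->1.5, |4|->3, |7|->4.5, |2|->1.5, |7|->4.5, |8|->6
Step 3: Attach original signs; sum ranks with positive sign and with negative sign.
W+ = 3 + 4.5 = 7.5
W- = 1.5 + 1.5 + 4.5 + 6 = 13.5
(Check: W+ + W- = 21 should equal n(n+1)/2 = 21.)
Step 4: Test statistic W = min(W+, W-) = 7.5.
Step 5: Ties in |d|, so use the tie-corrected normal approximation.
        E[W] = n(n+1)/4 = 6*7/4 = 10.5.
        Tie groups: |d|=2 (t=2), |d|=7 (t=2); sum(t^3 - t) = 12.
        Var[W] = n(n+1)(2n+1)/24 - sum(t^3-t)/48 = 546/24 - 12/48 = 22.5.
        z = (W - E[W]) / sqrt(Var[W]) = (7.5 - 10.5) / 4.7434 = -0.6325.
        Two-sided p = 2*Phi(z) = 0.527089.
Step 6: alpha = 0.05. fail to reject H0.

W+ = 7.5, W- = 13.5, W = min = 7.5, p = 0.527089, fail to reject H0.


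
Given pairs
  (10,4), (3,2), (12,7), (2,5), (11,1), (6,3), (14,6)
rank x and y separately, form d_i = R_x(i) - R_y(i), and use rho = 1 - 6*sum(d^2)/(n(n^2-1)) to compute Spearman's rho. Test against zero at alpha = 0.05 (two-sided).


Step 1: Rank x and y separately (midranks; no ties here).
rank(x): 10->4, 3->2, 12->6, 2->1, 11->5, 6->3, 14->7
rank(y): 4->4, 2->2, 7->7, 5->5, 1->1, 3->3, 6->6
Step 2: d_i = R_x(i) - R_y(i); compute d_i^2.
  (4-4)^2=0, (2-2)^2=0, (6-7)^2=1, (1-5)^2=16, (5-1)^2=16, (3-3)^2=0, (7-6)^2=1
sum(d^2) = 34.
Step 3: rho = 1 - 6*34 / (7*(7^2 - 1)) = 1 - 204/336 = 0.392857.
Step 4: Under H0, t = rho * sqrt((n-2)/(1-rho^2)) = 0.9553 ~ t(5).
Step 5: Two-sided p-value from the t-distribution with 5 df = 0.383317.
Step 6: alpha = 0.05. fail to reject H0.

rho = 0.3929, p = 0.383317, fail to reject H0 at alpha = 0.05.


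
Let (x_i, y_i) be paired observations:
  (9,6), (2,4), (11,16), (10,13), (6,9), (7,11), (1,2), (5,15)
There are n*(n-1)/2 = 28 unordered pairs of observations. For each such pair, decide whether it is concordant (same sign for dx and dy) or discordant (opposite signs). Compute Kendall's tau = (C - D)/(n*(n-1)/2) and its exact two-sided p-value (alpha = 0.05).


Step 1: Enumerate the 28 unordered pairs (i,j) with i<j and classify each by sign(x_j-x_i) * sign(y_j-y_i).
  (1,2):dx=-7,dy=-2->C; (1,3):dx=+2,dy=+10->C; (1,4):dx=+1,dy=+7->C; (1,5):dx=-3,dy=+3->D
  (1,6):dx=-2,dy=+5->D; (1,7):dx=-8,dy=-4->C; (1,8):dx=-4,dy=+9->D; (2,3):dx=+9,dy=+12->C
  (2,4):dx=+8,dy=+9->C; (2,5):dx=+4,dy=+5->C; (2,6):dx=+5,dy=+7->C; (2,7):dx=-1,dy=-2->C
  (2,8):dx=+3,dy=+11->C; (3,4):dx=-1,dy=-3->C; (3,5):dx=-5,dy=-7->C; (3,6):dx=-4,dy=-5->C
  (3,7):dx=-10,dy=-14->C; (3,8):dx=-6,dy=-1->C; (4,5):dx=-4,dy=-4->C; (4,6):dx=-3,dy=-2->C
  (4,7):dx=-9,dy=-11->C; (4,8):dx=-5,dy=+2->D; (5,6):dx=+1,dy=+2->C; (5,7):dx=-5,dy=-7->C
  (5,8):dx=-1,dy=+6->D; (6,7):dx=-6,dy=-9->C; (6,8):dx=-2,dy=+4->D; (7,8):dx=+4,dy=+13->C
Step 2: C = 22, D = 6, total pairs = 28.
Step 3: tau = (C - D)/(n(n-1)/2) = (22 - 6)/28 = 0.571429.
Step 4: Exact two-sided p-value (enumerate n! = 40320 permutations of y under H0): p = 0.061012.
Step 5: alpha = 0.05. fail to reject H0.

tau_b = 0.5714 (C=22, D=6), p = 0.061012, fail to reject H0.


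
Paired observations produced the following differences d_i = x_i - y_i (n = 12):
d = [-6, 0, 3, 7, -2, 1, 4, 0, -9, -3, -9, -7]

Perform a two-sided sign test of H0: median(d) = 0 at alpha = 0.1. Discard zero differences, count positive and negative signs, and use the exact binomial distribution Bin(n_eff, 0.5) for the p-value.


Step 1: Discard zero differences. Original n = 12; n_eff = number of nonzero differences = 10.
Nonzero differences (with sign): -6, +3, +7, -2, +1, +4, -9, -3, -9, -7
Step 2: Count signs: positive = 4, negative = 6.
Step 3: Under H0: P(positive) = 0.5, so the number of positives S ~ Bin(10, 0.5).
Step 4: Two-sided exact p-value = sum of Bin(10,0.5) probabilities at or below the observed probability = 0.753906.
Step 5: alpha = 0.1. fail to reject H0.

n_eff = 10, pos = 4, neg = 6, p = 0.753906, fail to reject H0.


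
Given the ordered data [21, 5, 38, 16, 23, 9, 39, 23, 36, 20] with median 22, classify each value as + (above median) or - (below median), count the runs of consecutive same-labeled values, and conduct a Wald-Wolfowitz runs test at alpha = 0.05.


Step 1: Compute median = 22; label A = above, B = below.
Labels in order: BBABABAAAB  (n_A = 5, n_B = 5)
Step 2: Count runs R = 7.
Step 3: Under H0 (random ordering), E[R] = 2*n_A*n_B/(n_A+n_B) + 1 = 2*5*5/10 + 1 = 6.0000.
        Var[R] = 2*n_A*n_B*(2*n_A*n_B - n_A - n_B) / ((n_A+n_B)^2 * (n_A+n_B-1)) = 2000/900 = 2.2222.
        SD[R] = 1.4907.
Step 4: Continuity-corrected z = (R - 0.5 - E[R]) / SD[R] = (7 - 0.5 - 6.0000) / 1.4907 = 0.3354.
Step 5: Two-sided p-value via normal approximation = 2*(1 - Phi(|z|)) = 0.737316.
Step 6: alpha = 0.05. fail to reject H0.

R = 7, z = 0.3354, p = 0.737316, fail to reject H0.


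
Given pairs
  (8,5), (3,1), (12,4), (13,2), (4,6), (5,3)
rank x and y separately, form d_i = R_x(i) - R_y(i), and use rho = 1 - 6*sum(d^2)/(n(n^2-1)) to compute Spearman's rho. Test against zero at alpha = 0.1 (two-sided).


Step 1: Rank x and y separately (midranks; no ties here).
rank(x): 8->4, 3->1, 12->5, 13->6, 4->2, 5->3
rank(y): 5->5, 1->1, 4->4, 2->2, 6->6, 3->3
Step 2: d_i = R_x(i) - R_y(i); compute d_i^2.
  (4-5)^2=1, (1-1)^2=0, (5-4)^2=1, (6-2)^2=16, (2-6)^2=16, (3-3)^2=0
sum(d^2) = 34.
Step 3: rho = 1 - 6*34 / (6*(6^2 - 1)) = 1 - 204/210 = 0.028571.
Step 4: Under H0, t = rho * sqrt((n-2)/(1-rho^2)) = 0.0572 ~ t(4).
Step 5: Two-sided p-value from the t-distribution with 4 df = 0.957155.
Step 6: alpha = 0.1. fail to reject H0.

rho = 0.0286, p = 0.957155, fail to reject H0 at alpha = 0.1.


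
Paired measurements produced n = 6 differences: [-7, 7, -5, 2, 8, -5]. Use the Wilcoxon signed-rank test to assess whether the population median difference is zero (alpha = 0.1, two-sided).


Step 1: Drop any zero differences (none here) and take |d_i|.
|d| = [7, 7, 5, 2, 8, 5]
Step 2: Midrank |d_i| (ties get averaged ranks).
ranks: |7|->4.5, |7|->4.5, |5|->2.5, |2|->1, |8|->6, |5|->2.5
Step 3: Attach original signs; sum ranks with positive sign and with negative sign.
W+ = 4.5 + 1 + 6 = 11.5
W- = 4.5 + 2.5 + 2.5 = 9.5
(Check: W+ + W- = 21 should equal n(n+1)/2 = 21.)
Step 4: Test statistic W = min(W+, W-) = 9.5.
Step 5: Ties in |d|, so use the tie-corrected normal approximation.
        E[W] = n(n+1)/4 = 6*7/4 = 10.5.
        Tie groups: |d|=5 (t=2), |d|=7 (t=2); sum(t^3 - t) = 12.
        Var[W] = n(n+1)(2n+1)/24 - sum(t^3-t)/48 = 546/24 - 12/48 = 22.5.
        z = (W - E[W]) / sqrt(Var[W]) = (9.5 - 10.5) / 4.7434 = -0.2108.
        Two-sided p = 2*Phi(z) = 0.833029.
Step 6: alpha = 0.1. fail to reject H0.

W+ = 11.5, W- = 9.5, W = min = 9.5, p = 0.833029, fail to reject H0.


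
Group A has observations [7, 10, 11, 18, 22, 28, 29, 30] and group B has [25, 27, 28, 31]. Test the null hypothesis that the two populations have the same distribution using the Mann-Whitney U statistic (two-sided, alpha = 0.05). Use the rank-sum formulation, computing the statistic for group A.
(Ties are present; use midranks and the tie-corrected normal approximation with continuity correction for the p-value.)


Step 1: Combine and sort all 12 observations; assign midranks.
sorted (value, group): (7,X), (10,X), (11,X), (18,X), (22,X), (25,Y), (27,Y), (28,X), (28,Y), (29,X), (30,X), (31,Y)
ranks: 7->1, 10->2, 11->3, 18->4, 22->5, 25->6, 27->7, 28->8.5, 28->8.5, 29->10, 30->11, 31->12
Step 2: Rank sum for X: R1 = 1 + 2 + 3 + 4 + 5 + 8.5 + 10 + 11 = 44.5.
Step 3: U_X = R1 - n1(n1+1)/2 = 44.5 - 8*9/2 = 44.5 - 36 = 8.5.
       U_Y = n1*n2 - U_X = 32 - 8.5 = 23.5.
Step 4: Ties are present, so use the tie-corrected normal approximation (with continuity correction) for the p-value.
Step 5: p-value = 0.233663; compare to alpha = 0.05. fail to reject H0.

U_X = 8.5, p = 0.233663, fail to reject H0 at alpha = 0.05.


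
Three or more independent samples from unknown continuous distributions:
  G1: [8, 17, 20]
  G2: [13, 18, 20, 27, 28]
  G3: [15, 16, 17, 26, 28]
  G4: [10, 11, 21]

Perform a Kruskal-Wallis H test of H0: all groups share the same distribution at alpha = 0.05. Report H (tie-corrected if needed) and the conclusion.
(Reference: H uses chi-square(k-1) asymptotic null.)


Step 1: Combine all N = 16 observations and assign midranks.
sorted (value, group, rank): (8,G1,1), (10,G4,2), (11,G4,3), (13,G2,4), (15,G3,5), (16,G3,6), (17,G1,7.5), (17,G3,7.5), (18,G2,9), (20,G1,10.5), (20,G2,10.5), (21,G4,12), (26,G3,13), (27,G2,14), (28,G2,15.5), (28,G3,15.5)
Step 2: Sum ranks within each group.
R_1 = 19 (n_1 = 3)
R_2 = 53 (n_2 = 5)
R_3 = 47 (n_3 = 5)
R_4 = 17 (n_4 = 3)
Step 3: H = 12/(N(N+1)) * sum(R_i^2/n_i) - 3(N+1)
     = 12/(16*17) * (19^2/3 + 53^2/5 + 47^2/5 + 17^2/3) - 3*17
     = 0.044118 * 1220.27 - 51
     = 2.835294.
Step 4: Ties present; correction factor C = 1 - 18/(16^3 - 16) = 0.995588. Corrected H = 2.835294 / 0.995588 = 2.847858.
Step 5: Under H0, H ~ chi^2(3); p-value = 0.415682.
Step 6: alpha = 0.05. fail to reject H0.

H = 2.8479, df = 3, p = 0.415682, fail to reject H0.


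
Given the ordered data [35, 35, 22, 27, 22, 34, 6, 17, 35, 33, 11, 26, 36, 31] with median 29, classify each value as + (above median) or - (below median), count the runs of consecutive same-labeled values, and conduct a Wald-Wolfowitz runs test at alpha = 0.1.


Step 1: Compute median = 29; label A = above, B = below.
Labels in order: AABBBABBAABBAA  (n_A = 7, n_B = 7)
Step 2: Count runs R = 7.
Step 3: Under H0 (random ordering), E[R] = 2*n_A*n_B/(n_A+n_B) + 1 = 2*7*7/14 + 1 = 8.0000.
        Var[R] = 2*n_A*n_B*(2*n_A*n_B - n_A - n_B) / ((n_A+n_B)^2 * (n_A+n_B-1)) = 8232/2548 = 3.2308.
        SD[R] = 1.7974.
Step 4: Continuity-corrected z = (R + 0.5 - E[R]) / SD[R] = (7 + 0.5 - 8.0000) / 1.7974 = -0.2782.
Step 5: Two-sided p-value via normal approximation = 2*(1 - Phi(|z|)) = 0.780879.
Step 6: alpha = 0.1. fail to reject H0.

R = 7, z = -0.2782, p = 0.780879, fail to reject H0.


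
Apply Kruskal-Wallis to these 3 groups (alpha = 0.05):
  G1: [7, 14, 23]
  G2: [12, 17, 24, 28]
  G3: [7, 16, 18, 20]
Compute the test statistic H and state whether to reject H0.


Step 1: Combine all N = 11 observations and assign midranks.
sorted (value, group, rank): (7,G1,1.5), (7,G3,1.5), (12,G2,3), (14,G1,4), (16,G3,5), (17,G2,6), (18,G3,7), (20,G3,8), (23,G1,9), (24,G2,10), (28,G2,11)
Step 2: Sum ranks within each group.
R_1 = 14.5 (n_1 = 3)
R_2 = 30 (n_2 = 4)
R_3 = 21.5 (n_3 = 4)
Step 3: H = 12/(N(N+1)) * sum(R_i^2/n_i) - 3(N+1)
     = 12/(11*12) * (14.5^2/3 + 30^2/4 + 21.5^2/4) - 3*12
     = 0.090909 * 410.646 - 36
     = 1.331439.
Step 4: Ties present; correction factor C = 1 - 6/(11^3 - 11) = 0.995455. Corrected H = 1.331439 / 0.995455 = 1.337519.
Step 5: Under H0, H ~ chi^2(2); p-value = 0.512344.
Step 6: alpha = 0.05. fail to reject H0.

H = 1.3375, df = 2, p = 0.512344, fail to reject H0.


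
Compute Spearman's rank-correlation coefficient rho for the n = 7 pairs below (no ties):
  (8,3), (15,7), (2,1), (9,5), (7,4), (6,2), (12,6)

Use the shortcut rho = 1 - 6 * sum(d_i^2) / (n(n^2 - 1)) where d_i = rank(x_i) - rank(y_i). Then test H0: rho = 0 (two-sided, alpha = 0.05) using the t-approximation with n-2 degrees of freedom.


Step 1: Rank x and y separately (midranks; no ties here).
rank(x): 8->4, 15->7, 2->1, 9->5, 7->3, 6->2, 12->6
rank(y): 3->3, 7->7, 1->1, 5->5, 4->4, 2->2, 6->6
Step 2: d_i = R_x(i) - R_y(i); compute d_i^2.
  (4-3)^2=1, (7-7)^2=0, (1-1)^2=0, (5-5)^2=0, (3-4)^2=1, (2-2)^2=0, (6-6)^2=0
sum(d^2) = 2.
Step 3: rho = 1 - 6*2 / (7*(7^2 - 1)) = 1 - 12/336 = 0.964286.
Step 4: Under H0, t = rho * sqrt((n-2)/(1-rho^2)) = 8.1408 ~ t(5).
Step 5: Two-sided p-value from the t-distribution with 5 df = 0.000454.
Step 6: alpha = 0.05. reject H0.

rho = 0.9643, p = 0.000454, reject H0 at alpha = 0.05.


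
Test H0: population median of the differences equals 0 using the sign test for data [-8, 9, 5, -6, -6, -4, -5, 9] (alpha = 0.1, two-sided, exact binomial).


Step 1: Discard zero differences. Original n = 8; n_eff = number of nonzero differences = 8.
Nonzero differences (with sign): -8, +9, +5, -6, -6, -4, -5, +9
Step 2: Count signs: positive = 3, negative = 5.
Step 3: Under H0: P(positive) = 0.5, so the number of positives S ~ Bin(8, 0.5).
Step 4: Two-sided exact p-value = sum of Bin(8,0.5) probabilities at or below the observed probability = 0.726562.
Step 5: alpha = 0.1. fail to reject H0.

n_eff = 8, pos = 3, neg = 5, p = 0.726562, fail to reject H0.


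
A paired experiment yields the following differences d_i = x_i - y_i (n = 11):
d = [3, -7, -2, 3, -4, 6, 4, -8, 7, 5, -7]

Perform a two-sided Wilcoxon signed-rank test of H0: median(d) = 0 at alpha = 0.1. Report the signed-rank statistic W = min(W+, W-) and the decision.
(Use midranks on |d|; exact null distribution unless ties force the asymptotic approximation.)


Step 1: Drop any zero differences (none here) and take |d_i|.
|d| = [3, 7, 2, 3, 4, 6, 4, 8, 7, 5, 7]
Step 2: Midrank |d_i| (ties get averaged ranks).
ranks: |3|->2.5, |7|->9, |2|->1, |3|->2.5, |4|->4.5, |6|->7, |4|->4.5, |8|->11, |7|->9, |5|->6, |7|->9
Step 3: Attach original signs; sum ranks with positive sign and with negative sign.
W+ = 2.5 + 2.5 + 7 + 4.5 + 9 + 6 = 31.5
W- = 9 + 1 + 4.5 + 11 + 9 = 34.5
(Check: W+ + W- = 66 should equal n(n+1)/2 = 66.)
Step 4: Test statistic W = min(W+, W-) = 31.5.
Step 5: Ties in |d|, so use the tie-corrected normal approximation.
        E[W] = n(n+1)/4 = 11*12/4 = 33.
        Tie groups: |d|=3 (t=2), |d|=4 (t=2), |d|=7 (t=3); sum(t^3 - t) = 36.
        Var[W] = n(n+1)(2n+1)/24 - sum(t^3-t)/48 = 3036/24 - 36/48 = 125.75.
        z = (W - E[W]) / sqrt(Var[W]) = (31.5 - 33) / 11.2138 = -0.1338.
        Two-sided p = 2*Phi(z) = 0.893590.
Step 6: alpha = 0.1. fail to reject H0.

W+ = 31.5, W- = 34.5, W = min = 31.5, p = 0.893590, fail to reject H0.
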